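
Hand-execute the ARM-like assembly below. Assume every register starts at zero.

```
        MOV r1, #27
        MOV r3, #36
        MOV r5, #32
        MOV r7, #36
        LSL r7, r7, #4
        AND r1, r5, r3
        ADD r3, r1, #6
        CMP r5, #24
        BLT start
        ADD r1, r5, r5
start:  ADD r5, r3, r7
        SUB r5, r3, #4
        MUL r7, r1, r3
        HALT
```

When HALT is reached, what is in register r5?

34

after MOV r1, #27: r1=27
after MOV r3, #36: r3=36
after MOV r5, #32: r5=32
after MOV r7, #36: r7=36
after LSL r7, r7, #4: r7=36<<4=576
after AND r1, r5, r3: r1=32&36=32
after ADD r3, r1, #6: r3=32+6=38
CMP r5, #24  (cmp 32,24)
BLT start: not taken
after ADD r1, r5, r5: r1=32+32=64
after ADD r5, r3, r7: r5=38+576=614
after SUB r5, r3, #4: r5=38-4=34
after MUL r7, r1, r3: r7=64*38=2432
halt.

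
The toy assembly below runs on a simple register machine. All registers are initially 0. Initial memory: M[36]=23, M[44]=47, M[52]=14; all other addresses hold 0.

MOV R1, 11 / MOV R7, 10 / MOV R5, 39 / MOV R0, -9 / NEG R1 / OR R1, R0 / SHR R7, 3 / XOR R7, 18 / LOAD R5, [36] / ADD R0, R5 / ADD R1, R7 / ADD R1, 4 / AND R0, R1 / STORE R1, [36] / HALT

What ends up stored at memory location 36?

after MOV R1, 11: R1=11
after MOV R7, 10: R7=10
after MOV R5, 39: R5=39
after MOV R0, -9: R0=-9
after NEG R1: R1=-(11)=-11
after OR R1, R0: R1=(-11)|(-9)=-9
after SHR R7, 3: R7=10>>3=1
after XOR R7, 18: R7=1^18=19
after LOAD R5, [36]: R5=M[36]=23
after ADD R0, R5: R0=(-9)+23=14
after ADD R1, R7: R1=(-9)+19=10
after ADD R1, 4: R1=10+4=14
after AND R0, R1: R0=14&14=14
STORE R1, [36] → M[36]=14
halt.

14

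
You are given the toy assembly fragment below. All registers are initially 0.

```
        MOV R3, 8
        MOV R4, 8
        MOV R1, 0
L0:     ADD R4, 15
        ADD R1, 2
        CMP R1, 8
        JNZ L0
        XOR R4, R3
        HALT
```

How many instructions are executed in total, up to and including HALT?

R3=8
R4=8
R1=0
R4=8+15=23
R1=0+2=2
CMP R1, 8  (cmp 2,8)
JNZ L0: taken
R4=23+15=38
R1=2+2=4
CMP R1, 8  (cmp 4,8)
JNZ L0: taken
R4=38+15=53
R1=4+2=6
CMP R1, 8  (cmp 6,8)
JNZ L0: taken
R4=53+15=68
R1=6+2=8
CMP R1, 8  (cmp 8,8)
JNZ L0: not taken
R4=68^8=76
halt.
Total executed instructions: 21.

21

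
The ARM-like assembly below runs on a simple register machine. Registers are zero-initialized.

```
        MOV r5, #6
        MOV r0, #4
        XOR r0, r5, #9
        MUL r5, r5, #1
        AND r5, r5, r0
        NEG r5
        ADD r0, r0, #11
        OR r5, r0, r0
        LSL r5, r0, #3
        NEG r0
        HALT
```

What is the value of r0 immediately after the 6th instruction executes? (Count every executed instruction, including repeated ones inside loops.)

MOV r5, #6 → r5=6
MOV r0, #4 → r0=4
XOR r0, r5, #9 → r0=6^9=15
MUL r5, r5, #1 → r5=6*1=6
AND r5, r5, r0 → r5=6&15=6
NEG r5 → r5=-(6)=-6
After step 6: r0 = 15.

15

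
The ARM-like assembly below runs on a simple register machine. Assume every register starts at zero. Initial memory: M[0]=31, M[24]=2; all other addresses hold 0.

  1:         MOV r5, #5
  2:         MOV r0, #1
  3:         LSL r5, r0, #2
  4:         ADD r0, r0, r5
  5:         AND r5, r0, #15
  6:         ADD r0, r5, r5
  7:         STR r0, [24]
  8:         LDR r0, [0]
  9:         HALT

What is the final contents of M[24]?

10

MOV r5, #5 → r5=5
MOV r0, #1 → r0=1
LSL r5, r0, #2 → r5=1<<2=4
ADD r0, r0, r5 → r0=1+4=5
AND r5, r0, #15 → r5=5&15=5
ADD r0, r5, r5 → r0=5+5=10
STR r0, [24] → M[24]=10
LDR r0, [0] → r0=M[0]=31
halt.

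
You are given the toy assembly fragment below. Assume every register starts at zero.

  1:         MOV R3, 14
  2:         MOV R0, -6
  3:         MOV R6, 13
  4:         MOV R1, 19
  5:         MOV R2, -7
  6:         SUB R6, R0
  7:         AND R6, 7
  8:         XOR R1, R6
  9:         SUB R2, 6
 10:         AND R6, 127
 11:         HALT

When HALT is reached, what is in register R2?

-13

after MOV R3, 14: R3=14
after MOV R0, -6: R0=-6
after MOV R6, 13: R6=13
after MOV R1, 19: R1=19
after MOV R2, -7: R2=-7
after SUB R6, R0: R6=13-(-6)=19
after AND R6, 7: R6=19&7=3
after XOR R1, R6: R1=19^3=16
after SUB R2, 6: R2=(-7)-6=-13
after AND R6, 127: R6=3&127=3
halt.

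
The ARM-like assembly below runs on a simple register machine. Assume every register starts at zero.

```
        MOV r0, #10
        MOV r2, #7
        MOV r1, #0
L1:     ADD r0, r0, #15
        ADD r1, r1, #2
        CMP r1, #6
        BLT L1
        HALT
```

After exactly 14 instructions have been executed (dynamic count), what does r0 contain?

after MOV r0, #10: r0=10
after MOV r2, #7: r2=7
after MOV r1, #0: r1=0
after ADD r0, r0, #15: r0=10+15=25
after ADD r1, r1, #2: r1=0+2=2
CMP r1, #6  (cmp 2,6)
BLT L1: taken
after ADD r0, r0, #15: r0=25+15=40
after ADD r1, r1, #2: r1=2+2=4
CMP r1, #6  (cmp 4,6)
BLT L1: taken
after ADD r0, r0, #15: r0=40+15=55
after ADD r1, r1, #2: r1=4+2=6
CMP r1, #6  (cmp 6,6)
After step 14: r0 = 55.

55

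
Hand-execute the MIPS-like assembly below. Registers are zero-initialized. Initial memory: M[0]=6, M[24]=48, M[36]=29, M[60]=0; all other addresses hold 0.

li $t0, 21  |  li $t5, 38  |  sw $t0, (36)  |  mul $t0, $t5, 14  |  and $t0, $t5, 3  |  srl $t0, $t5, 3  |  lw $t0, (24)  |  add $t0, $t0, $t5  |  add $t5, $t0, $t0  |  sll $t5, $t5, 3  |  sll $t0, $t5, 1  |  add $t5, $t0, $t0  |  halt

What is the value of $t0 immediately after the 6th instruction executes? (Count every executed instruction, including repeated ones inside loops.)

after li $t0, 21: $t0=21
after li $t5, 38: $t5=38
sw $t0, (36) → M[36]=21
after mul $t0, $t5, 14: $t0=38*14=532
after and $t0, $t5, 3: $t0=38&3=2
after srl $t0, $t5, 3: $t0=38>>3=4
After step 6: $t0 = 4.

4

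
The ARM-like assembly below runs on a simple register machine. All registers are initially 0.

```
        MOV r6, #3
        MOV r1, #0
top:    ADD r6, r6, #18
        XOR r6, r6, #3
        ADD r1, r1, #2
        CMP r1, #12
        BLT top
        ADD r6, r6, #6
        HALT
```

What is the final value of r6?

129

r6=3
r1=0
r6=3+18=21
r6=21^3=22
r1=0+2=2
CMP r1, #12  (cmp 2,12)
BLT top: taken
r6=22+18=40
r6=40^3=43
r1=2+2=4
CMP r1, #12  (cmp 4,12)
BLT top: taken
r6=43+18=61
r6=61^3=62
r1=4+2=6
CMP r1, #12  (cmp 6,12)
BLT top: taken
r6=62+18=80
r6=80^3=83
r1=6+2=8
CMP r1, #12  (cmp 8,12)
BLT top: taken
r6=83+18=101
r6=101^3=102
r1=8+2=10
CMP r1, #12  (cmp 10,12)
BLT top: taken
r6=102+18=120
r6=120^3=123
r1=10+2=12
CMP r1, #12  (cmp 12,12)
BLT top: not taken
r6=123+6=129
halt.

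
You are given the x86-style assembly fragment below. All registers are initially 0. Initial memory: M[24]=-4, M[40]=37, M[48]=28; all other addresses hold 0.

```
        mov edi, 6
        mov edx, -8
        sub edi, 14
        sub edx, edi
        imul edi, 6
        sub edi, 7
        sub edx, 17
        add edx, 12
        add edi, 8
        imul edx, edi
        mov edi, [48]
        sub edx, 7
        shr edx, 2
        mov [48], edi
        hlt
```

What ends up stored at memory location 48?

mov edi, 6 → edi=6
mov edx, -8 → edx=-8
sub edi, 14 → edi=6-14=-8
sub edx, edi → edx=(-8)-(-8)=0
imul edi, 6 → edi=(-8)*6=-48
sub edi, 7 → edi=(-48)-7=-55
sub edx, 17 → edx=0-17=-17
add edx, 12 → edx=(-17)+12=-5
add edi, 8 → edi=(-55)+8=-47
imul edx, edi → edx=(-5)*(-47)=235
mov edi, [48] → edi=M[48]=28
sub edx, 7 → edx=235-7=228
shr edx, 2 → edx=228>>2=57
mov [48], edi → M[48]=28
halt.

28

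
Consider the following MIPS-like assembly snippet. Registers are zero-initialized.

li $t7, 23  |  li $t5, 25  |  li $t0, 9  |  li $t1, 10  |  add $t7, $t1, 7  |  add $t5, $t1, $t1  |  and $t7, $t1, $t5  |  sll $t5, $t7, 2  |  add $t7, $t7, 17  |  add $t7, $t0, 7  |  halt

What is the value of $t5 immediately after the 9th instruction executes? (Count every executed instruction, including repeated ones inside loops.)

0

after li $t7, 23: $t7=23
after li $t5, 25: $t5=25
after li $t0, 9: $t0=9
after li $t1, 10: $t1=10
after add $t7, $t1, 7: $t7=10+7=17
after add $t5, $t1, $t1: $t5=10+10=20
after and $t7, $t1, $t5: $t7=10&20=0
after sll $t5, $t7, 2: $t5=0<<2=0
after add $t7, $t7, 17: $t7=0+17=17
After step 9: $t5 = 0.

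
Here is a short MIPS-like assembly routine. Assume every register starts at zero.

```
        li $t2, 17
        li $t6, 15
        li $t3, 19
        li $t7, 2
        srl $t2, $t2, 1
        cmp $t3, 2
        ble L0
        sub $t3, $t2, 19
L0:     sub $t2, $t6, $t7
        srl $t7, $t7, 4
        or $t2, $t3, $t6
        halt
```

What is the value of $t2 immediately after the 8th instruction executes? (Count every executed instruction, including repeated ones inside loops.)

8

after li $t2, 17: $t2=17
after li $t6, 15: $t6=15
after li $t3, 19: $t3=19
after li $t7, 2: $t7=2
after srl $t2, $t2, 1: $t2=17>>1=8
cmp $t3, 2  (cmp 19,2)
ble L0: not taken
after sub $t3, $t2, 19: $t3=8-19=-11
After step 8: $t2 = 8.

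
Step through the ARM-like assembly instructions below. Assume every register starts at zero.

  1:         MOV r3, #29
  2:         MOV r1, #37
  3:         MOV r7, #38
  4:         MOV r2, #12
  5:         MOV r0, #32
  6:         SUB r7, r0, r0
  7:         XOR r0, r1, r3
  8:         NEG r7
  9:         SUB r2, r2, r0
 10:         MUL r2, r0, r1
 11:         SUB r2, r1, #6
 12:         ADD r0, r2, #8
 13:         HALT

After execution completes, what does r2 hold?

after MOV r3, #29: r3=29
after MOV r1, #37: r1=37
after MOV r7, #38: r7=38
after MOV r2, #12: r2=12
after MOV r0, #32: r0=32
after SUB r7, r0, r0: r7=32-32=0
after XOR r0, r1, r3: r0=37^29=56
after NEG r7: r7=-(0)=0
after SUB r2, r2, r0: r2=12-56=-44
after MUL r2, r0, r1: r2=56*37=2072
after SUB r2, r1, #6: r2=37-6=31
after ADD r0, r2, #8: r0=31+8=39
halt.

31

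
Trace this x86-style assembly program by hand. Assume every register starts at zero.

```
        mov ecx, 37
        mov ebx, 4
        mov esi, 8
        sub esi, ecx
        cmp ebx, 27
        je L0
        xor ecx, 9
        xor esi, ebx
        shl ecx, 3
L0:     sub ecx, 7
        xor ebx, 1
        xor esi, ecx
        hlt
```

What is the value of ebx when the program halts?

mov ecx, 37 → ecx=37
mov ebx, 4 → ebx=4
mov esi, 8 → esi=8
sub esi, ecx → esi=8-37=-29
cmp ebx, 27  (cmp 4,27)
je L0: not taken
xor ecx, 9 → ecx=37^9=44
xor esi, ebx → esi=(-29)^4=-25
shl ecx, 3 → ecx=44<<3=352
sub ecx, 7 → ecx=352-7=345
xor ebx, 1 → ebx=4^1=5
xor esi, ecx → esi=(-25)^345=-322
halt.

5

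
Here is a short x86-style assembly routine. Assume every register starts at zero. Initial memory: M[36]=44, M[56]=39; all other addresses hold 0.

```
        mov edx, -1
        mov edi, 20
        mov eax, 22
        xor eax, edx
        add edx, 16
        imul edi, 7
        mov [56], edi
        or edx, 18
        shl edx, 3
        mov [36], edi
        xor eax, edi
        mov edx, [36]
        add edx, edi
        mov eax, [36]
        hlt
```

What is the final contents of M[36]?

edx=-1
edi=20
eax=22
eax=22^(-1)=-23
edx=(-1)+16=15
edi=20*7=140
mov [56], edi → M[56]=140
edx=15|18=31
edx=31<<3=248
mov [36], edi → M[36]=140
eax=(-23)^140=-155
edx=M[36]=140
edx=140+140=280
eax=M[36]=140
halt.

140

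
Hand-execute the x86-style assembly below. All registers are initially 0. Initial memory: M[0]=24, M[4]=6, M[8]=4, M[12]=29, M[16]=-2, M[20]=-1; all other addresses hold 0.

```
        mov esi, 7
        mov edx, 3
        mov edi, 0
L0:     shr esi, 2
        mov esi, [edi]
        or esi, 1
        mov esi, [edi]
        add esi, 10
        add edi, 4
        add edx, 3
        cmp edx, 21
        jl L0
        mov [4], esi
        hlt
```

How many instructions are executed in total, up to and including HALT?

59

esi=7
edx=3
edi=0
esi=7>>2=1
esi=M[0]=24
esi=24|1=25
esi=M[0]=24
esi=24+10=34
edi=0+4=4
edx=3+3=6
cmp edx, 21  (cmp 6,21)
jl L0: taken
esi=34>>2=8
esi=M[4]=6
esi=6|1=7
esi=M[4]=6
esi=6+10=16
edi=4+4=8
edx=6+3=9
cmp edx, 21  (cmp 9,21)
jl L0: taken
esi=16>>2=4
esi=M[8]=4
esi=4|1=5
esi=M[8]=4
esi=4+10=14
edi=8+4=12
edx=9+3=12
cmp edx, 21  (cmp 12,21)
jl L0: taken
esi=14>>2=3
esi=M[12]=29
esi=29|1=29
esi=M[12]=29
esi=29+10=39
edi=12+4=16
edx=12+3=15
cmp edx, 21  (cmp 15,21)
jl L0: taken
esi=39>>2=9
esi=M[16]=-2
esi=(-2)|1=-1
esi=M[16]=-2
esi=(-2)+10=8
edi=16+4=20
edx=15+3=18
cmp edx, 21  (cmp 18,21)
jl L0: taken
esi=8>>2=2
esi=M[20]=-1
esi=(-1)|1=-1
esi=M[20]=-1
esi=(-1)+10=9
edi=20+4=24
edx=18+3=21
cmp edx, 21  (cmp 21,21)
jl L0: not taken
mov [4], esi → M[4]=9
halt.
Total executed instructions: 59.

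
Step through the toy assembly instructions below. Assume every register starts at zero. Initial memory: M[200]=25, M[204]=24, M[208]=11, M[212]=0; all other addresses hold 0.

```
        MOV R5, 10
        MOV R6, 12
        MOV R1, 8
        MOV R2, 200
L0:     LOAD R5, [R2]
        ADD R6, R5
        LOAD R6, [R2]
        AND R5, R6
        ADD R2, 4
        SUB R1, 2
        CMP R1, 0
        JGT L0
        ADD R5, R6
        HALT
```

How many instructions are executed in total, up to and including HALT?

R5=10
R6=12
R1=8
R2=200
R5=M[200]=25
R6=12+25=37
R6=M[200]=25
R5=25&25=25
R2=200+4=204
R1=8-2=6
CMP R1, 0  (cmp 6,0)
JGT L0: taken
R5=M[204]=24
R6=25+24=49
R6=M[204]=24
R5=24&24=24
R2=204+4=208
R1=6-2=4
CMP R1, 0  (cmp 4,0)
JGT L0: taken
R5=M[208]=11
R6=24+11=35
R6=M[208]=11
R5=11&11=11
R2=208+4=212
R1=4-2=2
CMP R1, 0  (cmp 2,0)
JGT L0: taken
R5=M[212]=0
R6=11+0=11
R6=M[212]=0
R5=0&0=0
R2=212+4=216
R1=2-2=0
CMP R1, 0  (cmp 0,0)
JGT L0: not taken
R5=0+0=0
halt.
Total executed instructions: 38.

38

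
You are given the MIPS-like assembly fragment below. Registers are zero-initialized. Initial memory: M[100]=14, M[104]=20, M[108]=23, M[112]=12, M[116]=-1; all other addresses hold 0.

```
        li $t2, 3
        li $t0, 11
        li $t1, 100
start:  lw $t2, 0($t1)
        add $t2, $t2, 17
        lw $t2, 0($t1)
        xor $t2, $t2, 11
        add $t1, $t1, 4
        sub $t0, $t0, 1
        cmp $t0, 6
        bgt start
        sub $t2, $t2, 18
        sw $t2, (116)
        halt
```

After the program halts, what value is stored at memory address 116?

-30

li $t2, 3 → $t2=3
li $t0, 11 → $t0=11
li $t1, 100 → $t1=100
lw $t2, 0($t1) → $t2=M[100]=14
add $t2, $t2, 17 → $t2=14+17=31
lw $t2, 0($t1) → $t2=M[100]=14
xor $t2, $t2, 11 → $t2=14^11=5
add $t1, $t1, 4 → $t1=100+4=104
sub $t0, $t0, 1 → $t0=11-1=10
cmp $t0, 6  (cmp 10,6)
bgt start: taken
lw $t2, 0($t1) → $t2=M[104]=20
add $t2, $t2, 17 → $t2=20+17=37
lw $t2, 0($t1) → $t2=M[104]=20
xor $t2, $t2, 11 → $t2=20^11=31
add $t1, $t1, 4 → $t1=104+4=108
sub $t0, $t0, 1 → $t0=10-1=9
cmp $t0, 6  (cmp 9,6)
bgt start: taken
lw $t2, 0($t1) → $t2=M[108]=23
add $t2, $t2, 17 → $t2=23+17=40
lw $t2, 0($t1) → $t2=M[108]=23
xor $t2, $t2, 11 → $t2=23^11=28
add $t1, $t1, 4 → $t1=108+4=112
sub $t0, $t0, 1 → $t0=9-1=8
cmp $t0, 6  (cmp 8,6)
bgt start: taken
lw $t2, 0($t1) → $t2=M[112]=12
add $t2, $t2, 17 → $t2=12+17=29
lw $t2, 0($t1) → $t2=M[112]=12
xor $t2, $t2, 11 → $t2=12^11=7
add $t1, $t1, 4 → $t1=112+4=116
sub $t0, $t0, 1 → $t0=8-1=7
cmp $t0, 6  (cmp 7,6)
bgt start: taken
lw $t2, 0($t1) → $t2=M[116]=-1
add $t2, $t2, 17 → $t2=(-1)+17=16
lw $t2, 0($t1) → $t2=M[116]=-1
xor $t2, $t2, 11 → $t2=(-1)^11=-12
add $t1, $t1, 4 → $t1=116+4=120
sub $t0, $t0, 1 → $t0=7-1=6
cmp $t0, 6  (cmp 6,6)
bgt start: not taken
sub $t2, $t2, 18 → $t2=(-12)-18=-30
sw $t2, (116) → M[116]=-30
halt.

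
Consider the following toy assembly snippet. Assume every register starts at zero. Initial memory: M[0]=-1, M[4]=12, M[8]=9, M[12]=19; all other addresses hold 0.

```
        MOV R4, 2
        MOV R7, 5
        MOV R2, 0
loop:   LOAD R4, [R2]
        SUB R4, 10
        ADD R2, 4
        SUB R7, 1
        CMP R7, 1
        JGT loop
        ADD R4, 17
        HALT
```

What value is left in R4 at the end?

26

MOV R4, 2 → R4=2
MOV R7, 5 → R7=5
MOV R2, 0 → R2=0
LOAD R4, [R2] → R4=M[0]=-1
SUB R4, 10 → R4=(-1)-10=-11
ADD R2, 4 → R2=0+4=4
SUB R7, 1 → R7=5-1=4
CMP R7, 1  (cmp 4,1)
JGT loop: taken
LOAD R4, [R2] → R4=M[4]=12
SUB R4, 10 → R4=12-10=2
ADD R2, 4 → R2=4+4=8
SUB R7, 1 → R7=4-1=3
CMP R7, 1  (cmp 3,1)
JGT loop: taken
LOAD R4, [R2] → R4=M[8]=9
SUB R4, 10 → R4=9-10=-1
ADD R2, 4 → R2=8+4=12
SUB R7, 1 → R7=3-1=2
CMP R7, 1  (cmp 2,1)
JGT loop: taken
LOAD R4, [R2] → R4=M[12]=19
SUB R4, 10 → R4=19-10=9
ADD R2, 4 → R2=12+4=16
SUB R7, 1 → R7=2-1=1
CMP R7, 1  (cmp 1,1)
JGT loop: not taken
ADD R4, 17 → R4=9+17=26
halt.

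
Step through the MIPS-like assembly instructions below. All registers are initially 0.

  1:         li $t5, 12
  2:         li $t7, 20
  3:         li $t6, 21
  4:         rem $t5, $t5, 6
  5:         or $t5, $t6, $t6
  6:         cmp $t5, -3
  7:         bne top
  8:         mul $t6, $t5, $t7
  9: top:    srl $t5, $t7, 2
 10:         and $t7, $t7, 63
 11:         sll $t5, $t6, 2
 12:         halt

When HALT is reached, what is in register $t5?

$t5=12
$t7=20
$t6=21
$t5=12%6=0
$t5=21|21=21
cmp $t5, -3  (cmp 21,-3)
bne top: taken
$t5=20>>2=5
$t7=20&63=20
$t5=21<<2=84
halt.

84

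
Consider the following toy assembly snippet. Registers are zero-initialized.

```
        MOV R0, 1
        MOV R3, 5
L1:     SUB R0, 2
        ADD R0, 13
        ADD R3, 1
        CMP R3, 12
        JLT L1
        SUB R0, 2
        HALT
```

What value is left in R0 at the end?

76

R0=1
R3=5
R0=1-2=-1
R0=(-1)+13=12
R3=5+1=6
CMP R3, 12  (cmp 6,12)
JLT L1: taken
R0=12-2=10
R0=10+13=23
R3=6+1=7
CMP R3, 12  (cmp 7,12)
JLT L1: taken
R0=23-2=21
R0=21+13=34
R3=7+1=8
CMP R3, 12  (cmp 8,12)
JLT L1: taken
R0=34-2=32
R0=32+13=45
R3=8+1=9
CMP R3, 12  (cmp 9,12)
JLT L1: taken
R0=45-2=43
R0=43+13=56
R3=9+1=10
CMP R3, 12  (cmp 10,12)
JLT L1: taken
R0=56-2=54
R0=54+13=67
R3=10+1=11
CMP R3, 12  (cmp 11,12)
JLT L1: taken
R0=67-2=65
R0=65+13=78
R3=11+1=12
CMP R3, 12  (cmp 12,12)
JLT L1: not taken
R0=78-2=76
halt.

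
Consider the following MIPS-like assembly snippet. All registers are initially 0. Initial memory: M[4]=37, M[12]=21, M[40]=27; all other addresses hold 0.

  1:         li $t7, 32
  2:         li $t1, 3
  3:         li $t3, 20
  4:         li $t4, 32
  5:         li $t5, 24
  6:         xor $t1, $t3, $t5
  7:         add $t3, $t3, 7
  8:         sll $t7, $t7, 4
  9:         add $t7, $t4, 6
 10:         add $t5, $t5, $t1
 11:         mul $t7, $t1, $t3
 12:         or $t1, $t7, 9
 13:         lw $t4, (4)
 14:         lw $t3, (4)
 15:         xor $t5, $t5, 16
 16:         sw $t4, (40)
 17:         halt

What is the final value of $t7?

324

after li $t7, 32: $t7=32
after li $t1, 3: $t1=3
after li $t3, 20: $t3=20
after li $t4, 32: $t4=32
after li $t5, 24: $t5=24
after xor $t1, $t3, $t5: $t1=20^24=12
after add $t3, $t3, 7: $t3=20+7=27
after sll $t7, $t7, 4: $t7=32<<4=512
after add $t7, $t4, 6: $t7=32+6=38
after add $t5, $t5, $t1: $t5=24+12=36
after mul $t7, $t1, $t3: $t7=12*27=324
after or $t1, $t7, 9: $t1=324|9=333
after lw $t4, (4): $t4=M[4]=37
after lw $t3, (4): $t3=M[4]=37
after xor $t5, $t5, 16: $t5=36^16=52
sw $t4, (40) → M[40]=37
halt.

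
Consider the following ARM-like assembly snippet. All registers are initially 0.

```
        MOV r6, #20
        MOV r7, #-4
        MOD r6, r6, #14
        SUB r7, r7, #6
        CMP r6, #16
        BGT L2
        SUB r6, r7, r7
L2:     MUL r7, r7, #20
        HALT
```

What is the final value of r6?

0

MOV r6, #20 → r6=20
MOV r7, #-4 → r7=-4
MOD r6, r6, #14 → r6=20%14=6
SUB r7, r7, #6 → r7=(-4)-6=-10
CMP r6, #16  (cmp 6,16)
BGT L2: not taken
SUB r6, r7, r7 → r6=(-10)-(-10)=0
MUL r7, r7, #20 → r7=(-10)*20=-200
halt.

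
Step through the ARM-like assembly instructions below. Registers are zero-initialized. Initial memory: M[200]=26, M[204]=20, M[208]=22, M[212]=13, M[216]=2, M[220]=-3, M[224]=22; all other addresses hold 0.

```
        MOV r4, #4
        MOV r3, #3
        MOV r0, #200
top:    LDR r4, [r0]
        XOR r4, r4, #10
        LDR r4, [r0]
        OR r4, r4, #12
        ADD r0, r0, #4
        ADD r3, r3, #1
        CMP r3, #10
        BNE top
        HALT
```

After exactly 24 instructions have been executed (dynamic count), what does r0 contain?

after MOV r4, #4: r4=4
after MOV r3, #3: r3=3
after MOV r0, #200: r0=200
after LDR r4, [r0]: r4=M[200]=26
after XOR r4, r4, #10: r4=26^10=16
after LDR r4, [r0]: r4=M[200]=26
after OR r4, r4, #12: r4=26|12=30
after ADD r0, r0, #4: r0=200+4=204
after ADD r3, r3, #1: r3=3+1=4
CMP r3, #10  (cmp 4,10)
BNE top: taken
after LDR r4, [r0]: r4=M[204]=20
after XOR r4, r4, #10: r4=20^10=30
after LDR r4, [r0]: r4=M[204]=20
after OR r4, r4, #12: r4=20|12=28
after ADD r0, r0, #4: r0=204+4=208
after ADD r3, r3, #1: r3=4+1=5
CMP r3, #10  (cmp 5,10)
BNE top: taken
after LDR r4, [r0]: r4=M[208]=22
after XOR r4, r4, #10: r4=22^10=28
after LDR r4, [r0]: r4=M[208]=22
after OR r4, r4, #12: r4=22|12=30
after ADD r0, r0, #4: r0=208+4=212
After step 24: r0 = 212.

212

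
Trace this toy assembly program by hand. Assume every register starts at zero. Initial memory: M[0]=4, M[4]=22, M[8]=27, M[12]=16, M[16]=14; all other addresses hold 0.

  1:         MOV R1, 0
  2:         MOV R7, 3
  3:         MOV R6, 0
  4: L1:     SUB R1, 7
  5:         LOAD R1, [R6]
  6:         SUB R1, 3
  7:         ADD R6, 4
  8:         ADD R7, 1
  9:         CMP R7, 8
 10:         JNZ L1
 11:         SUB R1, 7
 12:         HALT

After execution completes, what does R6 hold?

20

R1=0
R7=3
R6=0
R1=0-7=-7
R1=M[0]=4
R1=4-3=1
R6=0+4=4
R7=3+1=4
CMP R7, 8  (cmp 4,8)
JNZ L1: taken
R1=1-7=-6
R1=M[4]=22
R1=22-3=19
R6=4+4=8
R7=4+1=5
CMP R7, 8  (cmp 5,8)
JNZ L1: taken
R1=19-7=12
R1=M[8]=27
R1=27-3=24
R6=8+4=12
R7=5+1=6
CMP R7, 8  (cmp 6,8)
JNZ L1: taken
R1=24-7=17
R1=M[12]=16
R1=16-3=13
R6=12+4=16
R7=6+1=7
CMP R7, 8  (cmp 7,8)
JNZ L1: taken
R1=13-7=6
R1=M[16]=14
R1=14-3=11
R6=16+4=20
R7=7+1=8
CMP R7, 8  (cmp 8,8)
JNZ L1: not taken
R1=11-7=4
halt.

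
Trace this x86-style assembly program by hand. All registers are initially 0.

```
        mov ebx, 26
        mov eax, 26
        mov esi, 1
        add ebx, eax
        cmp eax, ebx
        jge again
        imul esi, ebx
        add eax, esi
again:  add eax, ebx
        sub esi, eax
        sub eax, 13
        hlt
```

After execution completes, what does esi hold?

ebx=26
eax=26
esi=1
ebx=26+26=52
cmp eax, ebx  (cmp 26,52)
jge again: not taken
esi=1*52=52
eax=26+52=78
eax=78+52=130
esi=52-130=-78
eax=130-13=117
halt.

-78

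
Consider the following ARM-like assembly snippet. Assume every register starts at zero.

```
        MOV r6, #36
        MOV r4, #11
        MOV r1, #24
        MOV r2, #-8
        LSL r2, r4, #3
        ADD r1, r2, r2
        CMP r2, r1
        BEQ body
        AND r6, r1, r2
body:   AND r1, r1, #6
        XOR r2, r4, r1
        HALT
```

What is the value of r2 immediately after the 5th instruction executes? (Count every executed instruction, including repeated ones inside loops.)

after MOV r6, #36: r6=36
after MOV r4, #11: r4=11
after MOV r1, #24: r1=24
after MOV r2, #-8: r2=-8
after LSL r2, r4, #3: r2=11<<3=88
After step 5: r2 = 88.

88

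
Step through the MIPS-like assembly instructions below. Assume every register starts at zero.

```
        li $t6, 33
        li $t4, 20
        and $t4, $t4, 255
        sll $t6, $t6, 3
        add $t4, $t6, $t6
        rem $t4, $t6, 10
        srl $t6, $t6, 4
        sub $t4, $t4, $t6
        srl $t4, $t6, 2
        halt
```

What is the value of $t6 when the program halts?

16

$t6=33
$t4=20
$t4=20&255=20
$t6=33<<3=264
$t4=264+264=528
$t4=264%10=4
$t6=264>>4=16
$t4=4-16=-12
$t4=16>>2=4
halt.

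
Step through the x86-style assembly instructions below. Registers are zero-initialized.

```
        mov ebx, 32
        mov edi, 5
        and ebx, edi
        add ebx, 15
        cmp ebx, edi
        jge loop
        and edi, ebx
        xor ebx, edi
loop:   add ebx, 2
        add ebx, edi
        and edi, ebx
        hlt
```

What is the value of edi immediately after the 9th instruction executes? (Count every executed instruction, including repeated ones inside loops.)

ebx=32
edi=5
ebx=32&5=0
ebx=0+15=15
cmp ebx, edi  (cmp 15,5)
jge loop: taken
ebx=15+2=17
ebx=17+5=22
edi=5&22=4
After step 9: edi = 4.

4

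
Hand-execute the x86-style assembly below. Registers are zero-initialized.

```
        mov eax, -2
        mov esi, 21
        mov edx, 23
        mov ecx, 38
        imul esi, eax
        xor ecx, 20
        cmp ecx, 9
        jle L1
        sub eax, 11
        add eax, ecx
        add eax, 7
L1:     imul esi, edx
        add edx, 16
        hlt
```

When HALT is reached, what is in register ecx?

eax=-2
esi=21
edx=23
ecx=38
esi=21*(-2)=-42
ecx=38^20=50
cmp ecx, 9  (cmp 50,9)
jle L1: not taken
eax=(-2)-11=-13
eax=(-13)+50=37
eax=37+7=44
esi=(-42)*23=-966
edx=23+16=39
halt.

50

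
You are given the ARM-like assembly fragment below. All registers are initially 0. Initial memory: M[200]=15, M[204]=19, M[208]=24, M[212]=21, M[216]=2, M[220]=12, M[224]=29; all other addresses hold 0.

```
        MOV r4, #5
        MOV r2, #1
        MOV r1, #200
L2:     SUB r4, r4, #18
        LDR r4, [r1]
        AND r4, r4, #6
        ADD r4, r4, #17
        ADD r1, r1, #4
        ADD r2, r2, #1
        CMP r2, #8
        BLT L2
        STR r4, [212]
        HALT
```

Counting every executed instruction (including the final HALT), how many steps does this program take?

61

r4=5
r2=1
r1=200
r4=5-18=-13
r4=M[200]=15
r4=15&6=6
r4=6+17=23
r1=200+4=204
r2=1+1=2
CMP r2, #8  (cmp 2,8)
BLT L2: taken
r4=23-18=5
r4=M[204]=19
r4=19&6=2
r4=2+17=19
r1=204+4=208
r2=2+1=3
CMP r2, #8  (cmp 3,8)
BLT L2: taken
r4=19-18=1
r4=M[208]=24
r4=24&6=0
r4=0+17=17
r1=208+4=212
r2=3+1=4
CMP r2, #8  (cmp 4,8)
BLT L2: taken
r4=17-18=-1
r4=M[212]=21
r4=21&6=4
r4=4+17=21
r1=212+4=216
r2=4+1=5
CMP r2, #8  (cmp 5,8)
BLT L2: taken
r4=21-18=3
r4=M[216]=2
r4=2&6=2
r4=2+17=19
r1=216+4=220
r2=5+1=6
CMP r2, #8  (cmp 6,8)
BLT L2: taken
r4=19-18=1
r4=M[220]=12
r4=12&6=4
r4=4+17=21
r1=220+4=224
r2=6+1=7
CMP r2, #8  (cmp 7,8)
BLT L2: taken
r4=21-18=3
r4=M[224]=29
r4=29&6=4
r4=4+17=21
r1=224+4=228
r2=7+1=8
CMP r2, #8  (cmp 8,8)
BLT L2: not taken
STR r4, [212] → M[212]=21
halt.
Total executed instructions: 61.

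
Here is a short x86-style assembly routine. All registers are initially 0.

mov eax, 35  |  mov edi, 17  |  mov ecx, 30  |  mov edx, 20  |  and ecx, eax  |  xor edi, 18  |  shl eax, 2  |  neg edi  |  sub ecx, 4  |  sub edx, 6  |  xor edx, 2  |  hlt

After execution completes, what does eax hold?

eax=35
edi=17
ecx=30
edx=20
ecx=30&35=2
edi=17^18=3
eax=35<<2=140
edi=-(3)=-3
ecx=2-4=-2
edx=20-6=14
edx=14^2=12
halt.

140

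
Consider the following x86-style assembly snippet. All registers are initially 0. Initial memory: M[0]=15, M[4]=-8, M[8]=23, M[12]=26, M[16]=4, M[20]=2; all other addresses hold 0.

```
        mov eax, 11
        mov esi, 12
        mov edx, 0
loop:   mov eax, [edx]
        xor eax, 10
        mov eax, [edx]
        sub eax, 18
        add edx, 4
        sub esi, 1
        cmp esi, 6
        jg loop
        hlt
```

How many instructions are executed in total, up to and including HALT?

mov eax, 11 → eax=11
mov esi, 12 → esi=12
mov edx, 0 → edx=0
mov eax, [edx] → eax=M[0]=15
xor eax, 10 → eax=15^10=5
mov eax, [edx] → eax=M[0]=15
sub eax, 18 → eax=15-18=-3
add edx, 4 → edx=0+4=4
sub esi, 1 → esi=12-1=11
cmp esi, 6  (cmp 11,6)
jg loop: taken
mov eax, [edx] → eax=M[4]=-8
xor eax, 10 → eax=(-8)^10=-14
mov eax, [edx] → eax=M[4]=-8
sub eax, 18 → eax=(-8)-18=-26
add edx, 4 → edx=4+4=8
sub esi, 1 → esi=11-1=10
cmp esi, 6  (cmp 10,6)
jg loop: taken
mov eax, [edx] → eax=M[8]=23
xor eax, 10 → eax=23^10=29
mov eax, [edx] → eax=M[8]=23
sub eax, 18 → eax=23-18=5
add edx, 4 → edx=8+4=12
sub esi, 1 → esi=10-1=9
cmp esi, 6  (cmp 9,6)
jg loop: taken
mov eax, [edx] → eax=M[12]=26
xor eax, 10 → eax=26^10=16
mov eax, [edx] → eax=M[12]=26
sub eax, 18 → eax=26-18=8
add edx, 4 → edx=12+4=16
sub esi, 1 → esi=9-1=8
cmp esi, 6  (cmp 8,6)
jg loop: taken
mov eax, [edx] → eax=M[16]=4
xor eax, 10 → eax=4^10=14
mov eax, [edx] → eax=M[16]=4
sub eax, 18 → eax=4-18=-14
add edx, 4 → edx=16+4=20
sub esi, 1 → esi=8-1=7
cmp esi, 6  (cmp 7,6)
jg loop: taken
mov eax, [edx] → eax=M[20]=2
xor eax, 10 → eax=2^10=8
mov eax, [edx] → eax=M[20]=2
sub eax, 18 → eax=2-18=-16
add edx, 4 → edx=20+4=24
sub esi, 1 → esi=7-1=6
cmp esi, 6  (cmp 6,6)
jg loop: not taken
halt.
Total executed instructions: 52.

52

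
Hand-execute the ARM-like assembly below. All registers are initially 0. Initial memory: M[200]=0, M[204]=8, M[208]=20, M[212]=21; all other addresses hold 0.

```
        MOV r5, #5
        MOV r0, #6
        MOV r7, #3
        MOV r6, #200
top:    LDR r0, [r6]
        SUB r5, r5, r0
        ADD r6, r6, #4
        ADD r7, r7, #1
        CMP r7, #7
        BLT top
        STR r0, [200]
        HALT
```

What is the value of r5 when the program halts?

MOV r5, #5 → r5=5
MOV r0, #6 → r0=6
MOV r7, #3 → r7=3
MOV r6, #200 → r6=200
LDR r0, [r6] → r0=M[200]=0
SUB r5, r5, r0 → r5=5-0=5
ADD r6, r6, #4 → r6=200+4=204
ADD r7, r7, #1 → r7=3+1=4
CMP r7, #7  (cmp 4,7)
BLT top: taken
LDR r0, [r6] → r0=M[204]=8
SUB r5, r5, r0 → r5=5-8=-3
ADD r6, r6, #4 → r6=204+4=208
ADD r7, r7, #1 → r7=4+1=5
CMP r7, #7  (cmp 5,7)
BLT top: taken
LDR r0, [r6] → r0=M[208]=20
SUB r5, r5, r0 → r5=(-3)-20=-23
ADD r6, r6, #4 → r6=208+4=212
ADD r7, r7, #1 → r7=5+1=6
CMP r7, #7  (cmp 6,7)
BLT top: taken
LDR r0, [r6] → r0=M[212]=21
SUB r5, r5, r0 → r5=(-23)-21=-44
ADD r6, r6, #4 → r6=212+4=216
ADD r7, r7, #1 → r7=6+1=7
CMP r7, #7  (cmp 7,7)
BLT top: not taken
STR r0, [200] → M[200]=21
halt.

-44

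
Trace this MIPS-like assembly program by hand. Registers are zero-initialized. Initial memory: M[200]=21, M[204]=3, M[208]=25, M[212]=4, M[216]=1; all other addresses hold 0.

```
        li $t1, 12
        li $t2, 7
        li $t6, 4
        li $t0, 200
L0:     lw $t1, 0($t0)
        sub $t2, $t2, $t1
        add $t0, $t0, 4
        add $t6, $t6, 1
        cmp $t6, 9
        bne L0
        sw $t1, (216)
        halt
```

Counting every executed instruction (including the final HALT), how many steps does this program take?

li $t1, 12 → $t1=12
li $t2, 7 → $t2=7
li $t6, 4 → $t6=4
li $t0, 200 → $t0=200
lw $t1, 0($t0) → $t1=M[200]=21
sub $t2, $t2, $t1 → $t2=7-21=-14
add $t0, $t0, 4 → $t0=200+4=204
add $t6, $t6, 1 → $t6=4+1=5
cmp $t6, 9  (cmp 5,9)
bne L0: taken
lw $t1, 0($t0) → $t1=M[204]=3
sub $t2, $t2, $t1 → $t2=(-14)-3=-17
add $t0, $t0, 4 → $t0=204+4=208
add $t6, $t6, 1 → $t6=5+1=6
cmp $t6, 9  (cmp 6,9)
bne L0: taken
lw $t1, 0($t0) → $t1=M[208]=25
sub $t2, $t2, $t1 → $t2=(-17)-25=-42
add $t0, $t0, 4 → $t0=208+4=212
add $t6, $t6, 1 → $t6=6+1=7
cmp $t6, 9  (cmp 7,9)
bne L0: taken
lw $t1, 0($t0) → $t1=M[212]=4
sub $t2, $t2, $t1 → $t2=(-42)-4=-46
add $t0, $t0, 4 → $t0=212+4=216
add $t6, $t6, 1 → $t6=7+1=8
cmp $t6, 9  (cmp 8,9)
bne L0: taken
lw $t1, 0($t0) → $t1=M[216]=1
sub $t2, $t2, $t1 → $t2=(-46)-1=-47
add $t0, $t0, 4 → $t0=216+4=220
add $t6, $t6, 1 → $t6=8+1=9
cmp $t6, 9  (cmp 9,9)
bne L0: not taken
sw $t1, (216) → M[216]=1
halt.
Total executed instructions: 36.

36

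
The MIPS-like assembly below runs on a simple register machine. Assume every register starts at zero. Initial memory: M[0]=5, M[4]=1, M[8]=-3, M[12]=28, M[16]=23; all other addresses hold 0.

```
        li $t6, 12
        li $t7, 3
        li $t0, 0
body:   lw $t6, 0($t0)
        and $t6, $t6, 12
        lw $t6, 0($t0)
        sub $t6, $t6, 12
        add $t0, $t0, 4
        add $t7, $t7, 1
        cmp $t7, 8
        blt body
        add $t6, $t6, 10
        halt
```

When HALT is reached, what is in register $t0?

20

after li $t6, 12: $t6=12
after li $t7, 3: $t7=3
after li $t0, 0: $t0=0
after lw $t6, 0($t0): $t6=M[0]=5
after and $t6, $t6, 12: $t6=5&12=4
after lw $t6, 0($t0): $t6=M[0]=5
after sub $t6, $t6, 12: $t6=5-12=-7
after add $t0, $t0, 4: $t0=0+4=4
after add $t7, $t7, 1: $t7=3+1=4
cmp $t7, 8  (cmp 4,8)
blt body: taken
after lw $t6, 0($t0): $t6=M[4]=1
after and $t6, $t6, 12: $t6=1&12=0
after lw $t6, 0($t0): $t6=M[4]=1
after sub $t6, $t6, 12: $t6=1-12=-11
after add $t0, $t0, 4: $t0=4+4=8
after add $t7, $t7, 1: $t7=4+1=5
cmp $t7, 8  (cmp 5,8)
blt body: taken
after lw $t6, 0($t0): $t6=M[8]=-3
after and $t6, $t6, 12: $t6=(-3)&12=12
after lw $t6, 0($t0): $t6=M[8]=-3
after sub $t6, $t6, 12: $t6=(-3)-12=-15
after add $t0, $t0, 4: $t0=8+4=12
after add $t7, $t7, 1: $t7=5+1=6
cmp $t7, 8  (cmp 6,8)
blt body: taken
after lw $t6, 0($t0): $t6=M[12]=28
after and $t6, $t6, 12: $t6=28&12=12
after lw $t6, 0($t0): $t6=M[12]=28
after sub $t6, $t6, 12: $t6=28-12=16
after add $t0, $t0, 4: $t0=12+4=16
after add $t7, $t7, 1: $t7=6+1=7
cmp $t7, 8  (cmp 7,8)
blt body: taken
after lw $t6, 0($t0): $t6=M[16]=23
after and $t6, $t6, 12: $t6=23&12=4
after lw $t6, 0($t0): $t6=M[16]=23
after sub $t6, $t6, 12: $t6=23-12=11
after add $t0, $t0, 4: $t0=16+4=20
after add $t7, $t7, 1: $t7=7+1=8
cmp $t7, 8  (cmp 8,8)
blt body: not taken
after add $t6, $t6, 10: $t6=11+10=21
halt.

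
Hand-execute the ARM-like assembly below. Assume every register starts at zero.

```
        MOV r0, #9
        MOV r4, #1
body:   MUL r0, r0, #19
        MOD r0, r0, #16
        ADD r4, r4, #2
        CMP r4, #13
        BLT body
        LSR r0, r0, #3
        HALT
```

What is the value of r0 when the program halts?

after MOV r0, #9: r0=9
after MOV r4, #1: r4=1
after MUL r0, r0, #19: r0=9*19=171
after MOD r0, r0, #16: r0=171%16=11
after ADD r4, r4, #2: r4=1+2=3
CMP r4, #13  (cmp 3,13)
BLT body: taken
after MUL r0, r0, #19: r0=11*19=209
after MOD r0, r0, #16: r0=209%16=1
after ADD r4, r4, #2: r4=3+2=5
CMP r4, #13  (cmp 5,13)
BLT body: taken
after MUL r0, r0, #19: r0=1*19=19
after MOD r0, r0, #16: r0=19%16=3
after ADD r4, r4, #2: r4=5+2=7
CMP r4, #13  (cmp 7,13)
BLT body: taken
after MUL r0, r0, #19: r0=3*19=57
after MOD r0, r0, #16: r0=57%16=9
after ADD r4, r4, #2: r4=7+2=9
CMP r4, #13  (cmp 9,13)
BLT body: taken
after MUL r0, r0, #19: r0=9*19=171
after MOD r0, r0, #16: r0=171%16=11
after ADD r4, r4, #2: r4=9+2=11
CMP r4, #13  (cmp 11,13)
BLT body: taken
after MUL r0, r0, #19: r0=11*19=209
after MOD r0, r0, #16: r0=209%16=1
after ADD r4, r4, #2: r4=11+2=13
CMP r4, #13  (cmp 13,13)
BLT body: not taken
after LSR r0, r0, #3: r0=1>>3=0
halt.

0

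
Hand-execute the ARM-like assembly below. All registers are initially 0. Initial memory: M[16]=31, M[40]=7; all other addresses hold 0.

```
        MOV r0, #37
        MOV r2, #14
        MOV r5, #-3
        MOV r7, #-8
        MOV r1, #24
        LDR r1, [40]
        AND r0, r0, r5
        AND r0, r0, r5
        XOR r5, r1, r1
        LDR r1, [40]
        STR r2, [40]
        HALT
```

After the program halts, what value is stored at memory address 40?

MOV r0, #37 → r0=37
MOV r2, #14 → r2=14
MOV r5, #-3 → r5=-3
MOV r7, #-8 → r7=-8
MOV r1, #24 → r1=24
LDR r1, [40] → r1=M[40]=7
AND r0, r0, r5 → r0=37&(-3)=37
AND r0, r0, r5 → r0=37&(-3)=37
XOR r5, r1, r1 → r5=7^7=0
LDR r1, [40] → r1=M[40]=7
STR r2, [40] → M[40]=14
halt.

14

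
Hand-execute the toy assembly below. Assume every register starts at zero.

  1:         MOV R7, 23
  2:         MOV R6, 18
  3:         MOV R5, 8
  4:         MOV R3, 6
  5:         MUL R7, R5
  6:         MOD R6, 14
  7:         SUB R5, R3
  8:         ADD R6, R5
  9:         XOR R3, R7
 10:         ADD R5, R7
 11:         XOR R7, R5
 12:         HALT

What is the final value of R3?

R7=23
R6=18
R5=8
R3=6
R7=23*8=184
R6=18%14=4
R5=8-6=2
R6=4+2=6
R3=6^184=190
R5=2+184=186
R7=184^186=2
halt.

190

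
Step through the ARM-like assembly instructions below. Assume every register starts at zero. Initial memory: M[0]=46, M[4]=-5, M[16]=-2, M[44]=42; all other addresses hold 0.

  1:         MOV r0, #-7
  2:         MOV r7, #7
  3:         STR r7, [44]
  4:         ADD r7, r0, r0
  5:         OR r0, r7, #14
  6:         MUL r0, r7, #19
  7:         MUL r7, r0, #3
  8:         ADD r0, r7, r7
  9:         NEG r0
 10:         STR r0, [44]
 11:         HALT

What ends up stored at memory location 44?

MOV r0, #-7 → r0=-7
MOV r7, #7 → r7=7
STR r7, [44] → M[44]=7
ADD r7, r0, r0 → r7=(-7)+(-7)=-14
OR r0, r7, #14 → r0=(-14)|14=-2
MUL r0, r7, #19 → r0=(-14)*19=-266
MUL r7, r0, #3 → r7=(-266)*3=-798
ADD r0, r7, r7 → r0=(-798)+(-798)=-1596
NEG r0 → r0=-(-1596)=1596
STR r0, [44] → M[44]=1596
halt.

1596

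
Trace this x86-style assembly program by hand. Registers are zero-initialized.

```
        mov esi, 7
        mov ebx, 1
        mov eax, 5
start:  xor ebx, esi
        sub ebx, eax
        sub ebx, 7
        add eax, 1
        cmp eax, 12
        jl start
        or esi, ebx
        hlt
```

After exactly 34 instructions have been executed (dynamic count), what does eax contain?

10

after mov esi, 7: esi=7
after mov ebx, 1: ebx=1
after mov eax, 5: eax=5
after xor ebx, esi: ebx=1^7=6
after sub ebx, eax: ebx=6-5=1
after sub ebx, 7: ebx=1-7=-6
after add eax, 1: eax=5+1=6
cmp eax, 12  (cmp 6,12)
jl start: taken
after xor ebx, esi: ebx=(-6)^7=-3
after sub ebx, eax: ebx=(-3)-6=-9
after sub ebx, 7: ebx=(-9)-7=-16
after add eax, 1: eax=6+1=7
cmp eax, 12  (cmp 7,12)
jl start: taken
after xor ebx, esi: ebx=(-16)^7=-9
after sub ebx, eax: ebx=(-9)-7=-16
after sub ebx, 7: ebx=(-16)-7=-23
after add eax, 1: eax=7+1=8
cmp eax, 12  (cmp 8,12)
jl start: taken
after xor ebx, esi: ebx=(-23)^7=-18
after sub ebx, eax: ebx=(-18)-8=-26
after sub ebx, 7: ebx=(-26)-7=-33
after add eax, 1: eax=8+1=9
cmp eax, 12  (cmp 9,12)
jl start: taken
after xor ebx, esi: ebx=(-33)^7=-40
after sub ebx, eax: ebx=(-40)-9=-49
after sub ebx, 7: ebx=(-49)-7=-56
after add eax, 1: eax=9+1=10
cmp eax, 12  (cmp 10,12)
jl start: taken
after xor ebx, esi: ebx=(-56)^7=-49
After step 34: eax = 10.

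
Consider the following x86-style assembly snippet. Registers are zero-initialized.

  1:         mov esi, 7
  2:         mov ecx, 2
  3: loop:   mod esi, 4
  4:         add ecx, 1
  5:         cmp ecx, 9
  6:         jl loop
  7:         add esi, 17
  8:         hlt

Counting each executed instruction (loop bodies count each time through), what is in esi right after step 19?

3

mov esi, 7 → esi=7
mov ecx, 2 → ecx=2
mod esi, 4 → esi=7%4=3
add ecx, 1 → ecx=2+1=3
cmp ecx, 9  (cmp 3,9)
jl loop: taken
mod esi, 4 → esi=3%4=3
add ecx, 1 → ecx=3+1=4
cmp ecx, 9  (cmp 4,9)
jl loop: taken
mod esi, 4 → esi=3%4=3
add ecx, 1 → ecx=4+1=5
cmp ecx, 9  (cmp 5,9)
jl loop: taken
mod esi, 4 → esi=3%4=3
add ecx, 1 → ecx=5+1=6
cmp ecx, 9  (cmp 6,9)
jl loop: taken
mod esi, 4 → esi=3%4=3
After step 19: esi = 3.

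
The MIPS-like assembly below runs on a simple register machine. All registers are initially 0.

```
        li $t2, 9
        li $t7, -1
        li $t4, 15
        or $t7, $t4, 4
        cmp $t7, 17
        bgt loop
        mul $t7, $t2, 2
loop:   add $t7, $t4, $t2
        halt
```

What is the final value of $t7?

$t2=9
$t7=-1
$t4=15
$t7=15|4=15
cmp $t7, 17  (cmp 15,17)
bgt loop: not taken
$t7=9*2=18
$t7=15+9=24
halt.

24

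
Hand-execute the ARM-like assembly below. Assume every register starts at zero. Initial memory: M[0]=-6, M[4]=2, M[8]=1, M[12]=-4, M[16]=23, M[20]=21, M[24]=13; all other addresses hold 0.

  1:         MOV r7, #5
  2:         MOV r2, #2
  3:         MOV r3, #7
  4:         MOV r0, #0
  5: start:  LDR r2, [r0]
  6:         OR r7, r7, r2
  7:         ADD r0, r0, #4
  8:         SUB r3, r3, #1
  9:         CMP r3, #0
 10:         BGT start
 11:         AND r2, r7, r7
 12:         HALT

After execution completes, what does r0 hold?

28

after MOV r7, #5: r7=5
after MOV r2, #2: r2=2
after MOV r3, #7: r3=7
after MOV r0, #0: r0=0
after LDR r2, [r0]: r2=M[0]=-6
after OR r7, r7, r2: r7=5|(-6)=-1
after ADD r0, r0, #4: r0=0+4=4
after SUB r3, r3, #1: r3=7-1=6
CMP r3, #0  (cmp 6,0)
BGT start: taken
after LDR r2, [r0]: r2=M[4]=2
after OR r7, r7, r2: r7=(-1)|2=-1
after ADD r0, r0, #4: r0=4+4=8
after SUB r3, r3, #1: r3=6-1=5
CMP r3, #0  (cmp 5,0)
BGT start: taken
after LDR r2, [r0]: r2=M[8]=1
after OR r7, r7, r2: r7=(-1)|1=-1
after ADD r0, r0, #4: r0=8+4=12
after SUB r3, r3, #1: r3=5-1=4
CMP r3, #0  (cmp 4,0)
BGT start: taken
after LDR r2, [r0]: r2=M[12]=-4
after OR r7, r7, r2: r7=(-1)|(-4)=-1
after ADD r0, r0, #4: r0=12+4=16
after SUB r3, r3, #1: r3=4-1=3
CMP r3, #0  (cmp 3,0)
BGT start: taken
after LDR r2, [r0]: r2=M[16]=23
after OR r7, r7, r2: r7=(-1)|23=-1
after ADD r0, r0, #4: r0=16+4=20
after SUB r3, r3, #1: r3=3-1=2
CMP r3, #0  (cmp 2,0)
BGT start: taken
after LDR r2, [r0]: r2=M[20]=21
after OR r7, r7, r2: r7=(-1)|21=-1
after ADD r0, r0, #4: r0=20+4=24
after SUB r3, r3, #1: r3=2-1=1
CMP r3, #0  (cmp 1,0)
BGT start: taken
after LDR r2, [r0]: r2=M[24]=13
after OR r7, r7, r2: r7=(-1)|13=-1
after ADD r0, r0, #4: r0=24+4=28
after SUB r3, r3, #1: r3=1-1=0
CMP r3, #0  (cmp 0,0)
BGT start: not taken
after AND r2, r7, r7: r2=(-1)&(-1)=-1
halt.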